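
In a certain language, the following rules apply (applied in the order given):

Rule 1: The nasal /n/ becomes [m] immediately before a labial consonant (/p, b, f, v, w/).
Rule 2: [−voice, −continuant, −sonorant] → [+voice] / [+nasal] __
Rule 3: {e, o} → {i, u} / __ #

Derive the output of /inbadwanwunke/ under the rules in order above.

imbadwamwungi

Rule 1 (nasal place assimilation): /n/ precedes the labial consonant /b/, so it assimilates in place to [m]. /n/ precedes the labial consonant /w/, so it assimilates in place to [m]. /inbadwanwunke/ → imbadwamwunke.
Rule 2 (post-nasal voicing): /k/ is a voiceless stop immediately after the nasal /n/, so it voices to [g]. /imbadwamwunke/ → imbadwamwunge.
Rule 3 (final vowel raising): /e/ is a mid vowel in word-final position, so it raises to [i]. /imbadwamwunge/ → imbadwamwungi.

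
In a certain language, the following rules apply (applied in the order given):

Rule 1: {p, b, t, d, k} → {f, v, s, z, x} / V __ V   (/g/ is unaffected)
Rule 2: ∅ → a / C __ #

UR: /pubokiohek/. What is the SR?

Rule 1 (intervocalic spirantization): /b/ is a stop between vowels /u/ and /o/, so it spirantizes to the fricative [v]. /k/ is a stop between vowels /o/ and /i/, so it spirantizes to the fricative [x]. /pubokiohek/ → puvoxiohek.
Rule 2 (final a-epenthesis): the form ends in the consonant /k/, so [a] is inserted word-finally. /puvoxiohek/ → puvoxioheka.

puvoxioheka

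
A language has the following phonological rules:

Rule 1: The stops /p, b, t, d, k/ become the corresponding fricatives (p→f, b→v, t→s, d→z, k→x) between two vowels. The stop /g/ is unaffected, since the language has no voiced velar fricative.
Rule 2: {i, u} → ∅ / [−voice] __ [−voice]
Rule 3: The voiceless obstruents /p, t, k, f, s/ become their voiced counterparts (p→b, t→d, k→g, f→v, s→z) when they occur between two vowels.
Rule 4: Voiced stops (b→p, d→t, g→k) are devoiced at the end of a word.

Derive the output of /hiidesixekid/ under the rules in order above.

Rule 1 (intervocalic spirantization): /d/ is a stop between vowels /i/ and /e/, so it spirantizes to the fricative [z]. /k/ is a stop between vowels /e/ and /i/, so it spirantizes to the fricative [x]. /hiidesixekid/ → hiizesixexid.
Rule 2 (high vowel syncope): /i/ is a high vowel flanked by voiceless consonants /s/ and /x/, so it deletes. /hiizesixexid/ → hiizesxexid.
Rule 3 (intervocalic voicing): no segment meets the environment; /hiizesxexid/ is unchanged.
Rule 4 (final devoicing): /d/ is a voiced stop in word-final position, so it devoices to [t]. /hiizesxexid/ → hiizesxexit.

hiizesxexit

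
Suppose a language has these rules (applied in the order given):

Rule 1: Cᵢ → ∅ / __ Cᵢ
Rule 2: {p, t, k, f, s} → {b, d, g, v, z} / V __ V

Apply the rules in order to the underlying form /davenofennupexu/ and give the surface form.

davenovenubexu

Rule 1 (degemination): /nn/ is a geminate; the first /n/ deletes. /davenofennupexu/ → davenofenupexu.
Rule 2 (intervocalic voicing): /f/ is a voiceless obstruent between vowels /o/ and /e/, so it voices to [v]. /p/ is a voiceless obstruent between vowels /u/ and /e/, so it voices to [b]. /davenofenupexu/ → davenovenubexu.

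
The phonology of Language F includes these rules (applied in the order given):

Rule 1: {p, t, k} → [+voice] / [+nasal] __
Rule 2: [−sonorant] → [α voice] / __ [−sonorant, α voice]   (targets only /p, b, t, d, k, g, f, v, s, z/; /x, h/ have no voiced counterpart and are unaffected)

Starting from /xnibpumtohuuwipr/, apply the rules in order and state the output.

xnippumdohuuwipr

Rule 1 (post-nasal voicing): /t/ is a voiceless stop immediately after the nasal /m/, so it voices to [d]. /xnibpumtohuuwipr/ → xnibpumdohuuwipr.
Rule 2 (regressive voicing assimilation): /b/ precedes the voiceless obstruent /p/, so it devoices to [p] by assimilation. /xnibpumdohuuwipr/ → xnippumdohuuwipr.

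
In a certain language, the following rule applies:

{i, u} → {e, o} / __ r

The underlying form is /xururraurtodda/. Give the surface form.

xororraortodda

/u/ is a high vowel immediately before /r/, so it lowers to [o].
/u/ is a high vowel immediately before /r/, so it lowers to [o].
/u/ is a high vowel immediately before /r/, so it lowers to [o].
Surface form: [xororraortodda].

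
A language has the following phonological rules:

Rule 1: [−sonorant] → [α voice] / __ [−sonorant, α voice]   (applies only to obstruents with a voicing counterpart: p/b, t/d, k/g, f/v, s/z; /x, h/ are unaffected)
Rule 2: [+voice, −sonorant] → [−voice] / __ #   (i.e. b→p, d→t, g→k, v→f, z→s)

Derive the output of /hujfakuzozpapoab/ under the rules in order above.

hujfakuzospapoap

Rule 1 (regressive voicing assimilation): /z/ precedes the voiceless obstruent /p/, so it devoices to [s] by assimilation. /hujfakuzozpapoab/ → hujfakuzospapoab.
Rule 2 (final devoicing): /b/ is a voiced obstruent in word-final position, so it devoices to [p]. /hujfakuzospapoab/ → hujfakuzospapoap.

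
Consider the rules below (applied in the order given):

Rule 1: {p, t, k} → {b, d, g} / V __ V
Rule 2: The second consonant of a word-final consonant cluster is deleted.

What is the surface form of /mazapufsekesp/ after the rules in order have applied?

mazabufseges

Rule 1 (intervocalic voicing): /p/ is a voiceless stop between vowels /a/ and /u/, so it voices to [b]. /k/ is a voiceless stop between vowels /e/ and /e/, so it voices to [g]. /mazapufsekesp/ → mazabufsegesp.
Rule 2 (final cluster simplification): /p/ is the second consonant of a word-final cluster /sp/, so it deletes. /mazabufsegesp/ → mazabufseges.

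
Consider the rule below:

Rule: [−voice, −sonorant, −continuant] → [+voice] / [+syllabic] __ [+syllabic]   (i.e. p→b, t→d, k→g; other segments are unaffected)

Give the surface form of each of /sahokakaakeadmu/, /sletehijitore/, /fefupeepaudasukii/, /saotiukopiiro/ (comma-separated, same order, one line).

sahogagaageadmu, sledehijidore, fefubeebaudasugii, saodiugobiiro

/sahokakaakeadmu/: /k/ is a voiceless stop between vowels /o/ and /a/, so it voices to [g]. /k/ is a voiceless stop between vowels /a/ and /a/, so it voices to [g]. /k/ is a voiceless stop between vowels /a/ and /e/, so it voices to [g]. → [sahogagaageadmu].
/sletehijitore/: /t/ is a voiceless stop between vowels /e/ and /e/, so it voices to [d]. /t/ is a voiceless stop between vowels /i/ and /o/, so it voices to [d]. → [sledehijidore].
/fefupeepaudasukii/: /p/ is a voiceless stop between vowels /u/ and /e/, so it voices to [b]. /p/ is a voiceless stop between vowels /e/ and /a/, so it voices to [b]. /k/ is a voiceless stop between vowels /u/ and /i/, so it voices to [g]. → [fefubeebaudasugii].
/saotiukopiiro/: /t/ is a voiceless stop between vowels /o/ and /i/, so it voices to [d]. /k/ is a voiceless stop between vowels /u/ and /o/, so it voices to [g]. /p/ is a voiceless stop between vowels /o/ and /i/, so it voices to [b]. → [saodiugobiiro].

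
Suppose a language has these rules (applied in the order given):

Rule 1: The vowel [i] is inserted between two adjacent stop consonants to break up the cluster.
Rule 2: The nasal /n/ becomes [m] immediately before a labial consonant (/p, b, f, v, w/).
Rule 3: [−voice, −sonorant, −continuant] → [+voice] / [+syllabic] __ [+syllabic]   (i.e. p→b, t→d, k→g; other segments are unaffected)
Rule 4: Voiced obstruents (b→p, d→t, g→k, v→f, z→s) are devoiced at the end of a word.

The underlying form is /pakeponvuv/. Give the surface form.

Rule 1 (stop-cluster i-epenthesis): no segment meets the environment; /pakeponvuv/ is unchanged.
Rule 2 (nasal place assimilation): /n/ precedes the labial consonant /v/, so it assimilates in place to [m]. /pakeponvuv/ → pakepomvuv.
Rule 3 (intervocalic voicing): /k/ is a voiceless stop between vowels /a/ and /e/, so it voices to [g]. /p/ is a voiceless stop between vowels /e/ and /o/, so it voices to [b]. /pakepomvuv/ → pagebomvuv.
Rule 4 (final devoicing): /v/ is a voiced obstruent in word-final position, so it devoices to [f]. /pagebomvuv/ → pagebomvuf.

pagebomvuf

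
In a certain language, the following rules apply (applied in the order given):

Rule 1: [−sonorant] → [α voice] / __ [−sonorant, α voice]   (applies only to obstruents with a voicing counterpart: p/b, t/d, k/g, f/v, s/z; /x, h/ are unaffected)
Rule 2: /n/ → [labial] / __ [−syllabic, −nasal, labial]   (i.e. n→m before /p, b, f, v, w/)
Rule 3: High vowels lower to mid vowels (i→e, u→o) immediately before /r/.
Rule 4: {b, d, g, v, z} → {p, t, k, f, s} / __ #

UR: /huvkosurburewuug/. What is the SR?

Rule 1 (regressive voicing assimilation): /v/ precedes the voiceless obstruent /k/, so it devoices to [f] by assimilation. /huvkosurburewuug/ → hufkosurburewuug.
Rule 2 (nasal place assimilation): no segment meets the environment; /hufkosurburewuug/ is unchanged.
Rule 3 (pre-rhotic lowering): /u/ is a high vowel immediately before /r/, so it lowers to [o]. /u/ is a high vowel immediately before /r/, so it lowers to [o]. /hufkosurburewuug/ → hufkosorborewuug.
Rule 4 (final devoicing): /g/ is a voiced obstruent in word-final position, so it devoices to [k]. /hufkosorborewuug/ → hufkosorborewuuk.

hufkosorborewuuk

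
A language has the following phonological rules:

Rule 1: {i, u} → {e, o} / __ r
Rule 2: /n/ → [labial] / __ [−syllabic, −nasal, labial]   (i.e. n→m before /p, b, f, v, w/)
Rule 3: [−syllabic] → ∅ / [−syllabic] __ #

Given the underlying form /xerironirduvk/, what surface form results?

Rule 1 (pre-rhotic lowering): /i/ is a high vowel immediately before /r/, so it lowers to [e]. /i/ is a high vowel immediately before /r/, so it lowers to [e]. /xerironirduvk/ → xereronerduvk.
Rule 2 (nasal place assimilation): no segment meets the environment; /xereronerduvk/ is unchanged.
Rule 3 (final cluster simplification): /k/ is the second consonant of a word-final cluster /vk/, so it deletes. /xereronerduvk/ → xereronerduv.

xereronerduv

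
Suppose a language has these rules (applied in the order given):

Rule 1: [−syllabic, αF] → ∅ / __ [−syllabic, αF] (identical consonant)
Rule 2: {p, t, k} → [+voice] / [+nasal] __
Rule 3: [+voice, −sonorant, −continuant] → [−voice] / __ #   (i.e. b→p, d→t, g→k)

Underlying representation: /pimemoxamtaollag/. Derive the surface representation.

Rule 1 (degemination): /ll/ is a geminate; the first /l/ deletes. /pimemoxamtaollag/ → pimemoxamtaolag.
Rule 2 (post-nasal voicing): /t/ is a voiceless stop immediately after the nasal /m/, so it voices to [d]. /pimemoxamtaolag/ → pimemoxamdaolag.
Rule 3 (final devoicing): /g/ is a voiced stop in word-final position, so it devoices to [k]. /pimemoxamdaolag/ → pimemoxamdaolak.

pimemoxamdaolak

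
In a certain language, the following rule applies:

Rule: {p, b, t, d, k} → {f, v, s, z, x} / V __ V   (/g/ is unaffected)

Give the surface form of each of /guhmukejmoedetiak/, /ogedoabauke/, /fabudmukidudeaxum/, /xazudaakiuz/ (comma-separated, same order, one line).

/guhmukejmoedetiak/: /k/ is a stop between vowels /u/ and /e/, so it spirantizes to the fricative [x]. /d/ is a stop between vowels /e/ and /e/, so it spirantizes to the fricative [z]. /t/ is a stop between vowels /e/ and /i/, so it spirantizes to the fricative [s]. → [guhmuxejmoezesiak].
/ogedoabauke/: /d/ is a stop between vowels /e/ and /o/, so it spirantizes to the fricative [z]. /b/ is a stop between vowels /a/ and /a/, so it spirantizes to the fricative [v]. /k/ is a stop between vowels /u/ and /e/, so it spirantizes to the fricative [x]. → [ogezoavauxe].
/fabudmukidudeaxum/: /b/ is a stop between vowels /a/ and /u/, so it spirantizes to the fricative [v]. /k/ is a stop between vowels /u/ and /i/, so it spirantizes to the fricative [x]. /d/ is a stop between vowels /i/ and /u/, so it spirantizes to the fricative [z]. /d/ is a stop between vowels /u/ and /e/, so it spirantizes to the fricative [z]. → [favudmuxizuzeaxum].
/xazudaakiuz/: /d/ is a stop between vowels /u/ and /a/, so it spirantizes to the fricative [z]. /k/ is a stop between vowels /a/ and /i/, so it spirantizes to the fricative [x]. → [xazuzaaxiuz].

guhmuxejmoezesiak, ogezoavauxe, favudmuxizuzeaxum, xazuzaaxiuz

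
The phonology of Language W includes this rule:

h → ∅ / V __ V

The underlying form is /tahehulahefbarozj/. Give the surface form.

/h/ occurs between vowels /a/ and /e/, so it deletes.
/h/ occurs between vowels /e/ and /u/, so it deletes.
/h/ occurs between vowels /a/ and /e/, so it deletes.
Surface form: [taeulaefbarozj].

taeulaefbarozj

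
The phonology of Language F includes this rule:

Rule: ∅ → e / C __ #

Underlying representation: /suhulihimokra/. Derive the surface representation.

suhulihimokra

No segment of /suhulihimokra/ meets the structural description of the rule, so the form surfaces unchanged.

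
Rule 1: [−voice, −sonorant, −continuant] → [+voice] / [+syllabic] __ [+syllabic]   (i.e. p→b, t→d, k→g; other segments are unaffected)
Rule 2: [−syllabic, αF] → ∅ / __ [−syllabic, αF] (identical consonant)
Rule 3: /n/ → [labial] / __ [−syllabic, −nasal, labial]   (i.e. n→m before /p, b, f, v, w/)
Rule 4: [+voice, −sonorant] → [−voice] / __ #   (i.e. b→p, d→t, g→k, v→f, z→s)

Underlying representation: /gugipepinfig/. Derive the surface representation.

gugibebimfik

Rule 1 (intervocalic voicing): /p/ is a voiceless stop between vowels /i/ and /e/, so it voices to [b]. /p/ is a voiceless stop between vowels /e/ and /i/, so it voices to [b]. /gugipepinfig/ → gugibebinfig.
Rule 2 (degemination): no segment meets the environment; /gugibebinfig/ is unchanged.
Rule 3 (nasal place assimilation): /n/ precedes the labial consonant /f/, so it assimilates in place to [m]. /gugibebinfig/ → gugibebimfig.
Rule 4 (final devoicing): /g/ is a voiced obstruent in word-final position, so it devoices to [k]. /gugibebimfig/ → gugibebimfik.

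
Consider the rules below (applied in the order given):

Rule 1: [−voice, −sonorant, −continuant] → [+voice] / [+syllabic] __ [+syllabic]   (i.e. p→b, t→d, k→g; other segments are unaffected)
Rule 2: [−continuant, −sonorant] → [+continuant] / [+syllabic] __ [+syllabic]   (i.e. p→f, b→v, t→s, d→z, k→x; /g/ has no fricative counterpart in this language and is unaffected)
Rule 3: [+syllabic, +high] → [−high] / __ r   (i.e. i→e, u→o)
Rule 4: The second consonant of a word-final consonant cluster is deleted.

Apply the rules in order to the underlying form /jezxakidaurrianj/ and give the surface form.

jezxagizaorrian

Rule 1 (intervocalic voicing): /k/ is a voiceless stop between vowels /a/ and /i/, so it voices to [g]. /jezxakidaurrianj/ → jezxagidaurrianj.
Rule 2 (intervocalic spirantization): /d/ is a stop between vowels /i/ and /a/, so it spirantizes to the fricative [z]. /jezxagidaurrianj/ → jezxagizaurrianj.
Rule 3 (pre-rhotic lowering): /u/ is a high vowel immediately before /r/, so it lowers to [o]. /jezxagizaurrianj/ → jezxagizaorrianj.
Rule 4 (final cluster simplification): /j/ is the second consonant of a word-final cluster /nj/, so it deletes. /jezxagizaorrianj/ → jezxagizaorrian.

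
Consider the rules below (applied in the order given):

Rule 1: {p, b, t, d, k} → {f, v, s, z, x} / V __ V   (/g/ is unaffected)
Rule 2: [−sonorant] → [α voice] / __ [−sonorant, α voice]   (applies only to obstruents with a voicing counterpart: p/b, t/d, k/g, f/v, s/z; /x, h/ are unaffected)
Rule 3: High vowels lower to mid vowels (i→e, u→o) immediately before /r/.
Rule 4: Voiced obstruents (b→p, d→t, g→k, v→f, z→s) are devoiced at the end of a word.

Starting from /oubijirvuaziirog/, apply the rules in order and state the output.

Rule 1 (intervocalic spirantization): /b/ is a stop between vowels /u/ and /i/, so it spirantizes to the fricative [v]. /oubijirvuaziirog/ → ouvijirvuaziirog.
Rule 2 (regressive voicing assimilation): no segment meets the environment; /ouvijirvuaziirog/ is unchanged.
Rule 3 (pre-rhotic lowering): /i/ is a high vowel immediately before /r/, so it lowers to [e]. /i/ is a high vowel immediately before /r/, so it lowers to [e]. /ouvijirvuaziirog/ → ouvijervuazierog.
Rule 4 (final devoicing): /g/ is a voiced obstruent in word-final position, so it devoices to [k]. /ouvijervuazierog/ → ouvijervuazierok.

ouvijervuazierok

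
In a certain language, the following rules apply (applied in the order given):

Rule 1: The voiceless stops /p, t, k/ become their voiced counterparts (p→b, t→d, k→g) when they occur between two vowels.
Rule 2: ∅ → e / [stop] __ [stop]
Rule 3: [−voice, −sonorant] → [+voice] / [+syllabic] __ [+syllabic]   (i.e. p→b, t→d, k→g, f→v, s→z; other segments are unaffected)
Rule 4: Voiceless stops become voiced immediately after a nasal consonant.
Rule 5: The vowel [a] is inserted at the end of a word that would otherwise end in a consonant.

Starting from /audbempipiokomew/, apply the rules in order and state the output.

Rule 1 (intervocalic voicing): /p/ is a voiceless stop between vowels /i/ and /i/, so it voices to [b]. /k/ is a voiceless stop between vowels /o/ and /o/, so it voices to [g]. /audbempipiokomew/ → audbempibiogomew.
Rule 2 (stop-cluster e-epenthesis): /d/ and /b/ form a stop–stop cluster, so [e] is inserted between them. /audbempibiogomew/ → audebempibiogomew.
Rule 3 (intervocalic voicing): no segment meets the environment; /audebempibiogomew/ is unchanged.
Rule 4 (post-nasal voicing): /p/ is a voiceless stop immediately after the nasal /m/, so it voices to [b]. /audebempibiogomew/ → audebembibiogomew.
Rule 5 (final a-epenthesis): the form ends in the consonant /w/, so [a] is inserted word-finally. /audebembibiogomew/ → audebembibiogomewa.

audebembibiogomewa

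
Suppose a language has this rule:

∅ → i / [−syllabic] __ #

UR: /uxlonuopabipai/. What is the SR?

uxlonuopabipai

No segment of /uxlonuopabipai/ meets the structural description of the rule, so the form surfaces unchanged.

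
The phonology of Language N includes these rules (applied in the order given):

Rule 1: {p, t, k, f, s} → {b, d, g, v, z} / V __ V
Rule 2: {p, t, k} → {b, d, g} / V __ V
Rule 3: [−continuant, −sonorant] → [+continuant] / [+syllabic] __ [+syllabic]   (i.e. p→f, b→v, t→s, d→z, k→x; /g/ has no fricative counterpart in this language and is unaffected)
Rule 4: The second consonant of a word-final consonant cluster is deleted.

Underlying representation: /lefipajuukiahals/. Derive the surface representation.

Rule 1 (intervocalic voicing): /f/ is a voiceless obstruent between vowels /e/ and /i/, so it voices to [v]. /p/ is a voiceless obstruent between vowels /i/ and /a/, so it voices to [b]. /k/ is a voiceless obstruent between vowels /u/ and /i/, so it voices to [g]. /lefipajuukiahals/ → levibajuugiahals.
Rule 2 (intervocalic voicing): no segment meets the environment; /levibajuugiahals/ is unchanged.
Rule 3 (intervocalic spirantization): /b/ is a stop between vowels /i/ and /a/, so it spirantizes to the fricative [v]. /levibajuugiahals/ → levivajuugiahals.
Rule 4 (final cluster simplification): /s/ is the second consonant of a word-final cluster /ls/, so it deletes. /levivajuugiahals/ → levivajuugiahal.

levivajuugiahal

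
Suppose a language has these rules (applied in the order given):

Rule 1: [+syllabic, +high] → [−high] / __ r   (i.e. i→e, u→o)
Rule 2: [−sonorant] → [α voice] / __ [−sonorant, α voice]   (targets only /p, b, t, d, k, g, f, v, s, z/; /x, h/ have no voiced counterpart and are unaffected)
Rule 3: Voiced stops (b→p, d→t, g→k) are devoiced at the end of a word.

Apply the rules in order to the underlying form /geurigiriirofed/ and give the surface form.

Rule 1 (pre-rhotic lowering): /u/ is a high vowel immediately before /r/, so it lowers to [o]. /i/ is a high vowel immediately before /r/, so it lowers to [e]. /i/ is a high vowel immediately before /r/, so it lowers to [e]. /geurigiriirofed/ → georigerierofed.
Rule 2 (regressive voicing assimilation): no segment meets the environment; /georigerierofed/ is unchanged.
Rule 3 (final devoicing): /d/ is a voiced stop in word-final position, so it devoices to [t]. /georigerierofed/ → georigerierofet.

georigerierofet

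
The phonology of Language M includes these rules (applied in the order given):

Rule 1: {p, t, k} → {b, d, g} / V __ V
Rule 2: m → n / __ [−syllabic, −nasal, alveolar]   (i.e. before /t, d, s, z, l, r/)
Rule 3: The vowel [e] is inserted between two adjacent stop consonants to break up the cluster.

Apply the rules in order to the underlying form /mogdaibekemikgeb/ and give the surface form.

mogedaibegemikegeb

Rule 1 (intervocalic voicing): /k/ is a voiceless stop between vowels /e/ and /e/, so it voices to [g]. /mogdaibekemikgeb/ → mogdaibegemikgeb.
Rule 2 (nasal place assimilation): no segment meets the environment; /mogdaibegemikgeb/ is unchanged.
Rule 3 (stop-cluster e-epenthesis): /g/ and /d/ form a stop–stop cluster, so [e] is inserted between them. /k/ and /g/ form a stop–stop cluster, so [e] is inserted between them. /mogdaibegemikgeb/ → mogedaibegemikegeb.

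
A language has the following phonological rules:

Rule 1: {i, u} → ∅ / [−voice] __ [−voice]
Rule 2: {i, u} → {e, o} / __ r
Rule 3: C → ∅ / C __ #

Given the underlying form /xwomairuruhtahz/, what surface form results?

xwomaeroruhtah

Rule 1 (high vowel syncope): no segment meets the environment; /xwomairuruhtahz/ is unchanged.
Rule 2 (pre-rhotic lowering): /i/ is a high vowel immediately before /r/, so it lowers to [e]. /u/ is a high vowel immediately before /r/, so it lowers to [o]. /xwomairuruhtahz/ → xwomaeroruhtahz.
Rule 3 (final cluster simplification): /z/ is the second consonant of a word-final cluster /hz/, so it deletes. /xwomaeroruhtahz/ → xwomaeroruhtah.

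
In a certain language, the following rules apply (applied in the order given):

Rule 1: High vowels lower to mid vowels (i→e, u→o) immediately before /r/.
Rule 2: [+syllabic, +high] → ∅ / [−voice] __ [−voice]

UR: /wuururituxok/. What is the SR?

Rule 1 (pre-rhotic lowering): /u/ is a high vowel immediately before /r/, so it lowers to [o]. /u/ is a high vowel immediately before /r/, so it lowers to [o]. /wuururituxok/ → wuororituxok.
Rule 2 (high vowel syncope): /u/ is a high vowel flanked by voiceless consonants /t/ and /x/, so it deletes. /wuororituxok/ → wuororitxok.

wuororitxok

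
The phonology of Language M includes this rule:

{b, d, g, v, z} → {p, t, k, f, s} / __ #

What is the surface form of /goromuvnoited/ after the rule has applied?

goromuvnoitet

/d/ is a voiced obstruent in word-final position, so it devoices to [t].
Surface form: [goromuvnoitet].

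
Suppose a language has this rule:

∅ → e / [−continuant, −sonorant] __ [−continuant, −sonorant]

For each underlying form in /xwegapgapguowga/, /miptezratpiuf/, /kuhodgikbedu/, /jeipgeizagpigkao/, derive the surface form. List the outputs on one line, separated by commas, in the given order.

xwegapegapeguowga, mipetezratepiuf, kuhodegikebedu, jeipegeizagepigekao

/xwegapgapguowga/: /p/ and /g/ form a stop–stop cluster, so [e] is inserted between them. /p/ and /g/ form a stop–stop cluster, so [e] is inserted between them. → [xwegapegapeguowga].
/miptezratpiuf/: /p/ and /t/ form a stop–stop cluster, so [e] is inserted between them. /t/ and /p/ form a stop–stop cluster, so [e] is inserted between them. → [mipetezratepiuf].
/kuhodgikbedu/: /d/ and /g/ form a stop–stop cluster, so [e] is inserted between them. /k/ and /b/ form a stop–stop cluster, so [e] is inserted between them. → [kuhodegikebedu].
/jeipgeizagpigkao/: /p/ and /g/ form a stop–stop cluster, so [e] is inserted between them. /g/ and /p/ form a stop–stop cluster, so [e] is inserted between them. /g/ and /k/ form a stop–stop cluster, so [e] is inserted between them. → [jeipegeizagepigekao].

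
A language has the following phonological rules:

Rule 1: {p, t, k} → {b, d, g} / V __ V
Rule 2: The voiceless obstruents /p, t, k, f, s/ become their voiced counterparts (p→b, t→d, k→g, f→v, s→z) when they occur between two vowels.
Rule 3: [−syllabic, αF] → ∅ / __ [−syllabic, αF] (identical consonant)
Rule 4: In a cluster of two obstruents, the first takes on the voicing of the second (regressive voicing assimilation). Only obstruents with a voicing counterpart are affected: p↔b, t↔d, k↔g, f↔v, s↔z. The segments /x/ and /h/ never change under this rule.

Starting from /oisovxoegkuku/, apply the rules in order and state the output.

oizofxoekkugu

Rule 1 (intervocalic voicing): /k/ is a voiceless stop between vowels /u/ and /u/, so it voices to [g]. /oisovxoegkuku/ → oisovxoegkugu.
Rule 2 (intervocalic voicing): /s/ is a voiceless obstruent between vowels /i/ and /o/, so it voices to [z]. /oisovxoegkugu/ → oizovxoegkugu.
Rule 3 (degemination): no segment meets the environment; /oizovxoegkugu/ is unchanged.
Rule 4 (regressive voicing assimilation): /v/ precedes the voiceless obstruent /x/, so it devoices to [f] by assimilation. /g/ precedes the voiceless obstruent /k/, so it devoices to [k] by assimilation. /oizovxoegkugu/ → oizofxoekkugu.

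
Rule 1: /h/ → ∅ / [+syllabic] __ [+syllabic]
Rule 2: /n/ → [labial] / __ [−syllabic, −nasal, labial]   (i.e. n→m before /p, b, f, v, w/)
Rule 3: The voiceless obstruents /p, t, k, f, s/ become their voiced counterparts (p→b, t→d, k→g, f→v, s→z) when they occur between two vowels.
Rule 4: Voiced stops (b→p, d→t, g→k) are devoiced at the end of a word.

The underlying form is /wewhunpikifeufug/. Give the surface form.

Rule 1 (intervocalic h-deletion): no segment meets the environment; /wewhunpikifeufug/ is unchanged.
Rule 2 (nasal place assimilation): /n/ precedes the labial consonant /p/, so it assimilates in place to [m]. /wewhunpikifeufug/ → wewhumpikifeufug.
Rule 3 (intervocalic voicing): /k/ is a voiceless obstruent between vowels /i/ and /i/, so it voices to [g]. /f/ is a voiceless obstruent between vowels /i/ and /e/, so it voices to [v]. /f/ is a voiceless obstruent between vowels /u/ and /u/, so it voices to [v]. /wewhumpikifeufug/ → wewhumpigiveuvug.
Rule 4 (final devoicing): /g/ is a voiced stop in word-final position, so it devoices to [k]. /wewhumpigiveuvug/ → wewhumpigiveuvuk.

wewhumpigiveuvuk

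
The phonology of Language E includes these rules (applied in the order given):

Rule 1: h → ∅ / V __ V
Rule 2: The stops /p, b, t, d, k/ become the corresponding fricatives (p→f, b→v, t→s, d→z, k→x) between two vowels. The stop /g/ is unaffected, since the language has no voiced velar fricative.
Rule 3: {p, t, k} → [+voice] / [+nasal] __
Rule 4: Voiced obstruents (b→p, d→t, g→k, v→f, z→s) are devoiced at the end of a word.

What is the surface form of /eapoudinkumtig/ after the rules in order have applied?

Rule 1 (intervocalic h-deletion): no segment meets the environment; /eapoudinkumtig/ is unchanged.
Rule 2 (intervocalic spirantization): /p/ is a stop between vowels /a/ and /o/, so it spirantizes to the fricative [f]. /d/ is a stop between vowels /u/ and /i/, so it spirantizes to the fricative [z]. /eapoudinkumtig/ → eafouzinkumtig.
Rule 3 (post-nasal voicing): /k/ is a voiceless stop immediately after the nasal /n/, so it voices to [g]. /t/ is a voiceless stop immediately after the nasal /m/, so it voices to [d]. /eafouzinkumtig/ → eafouzingumdig.
Rule 4 (final devoicing): /g/ is a voiced obstruent in word-final position, so it devoices to [k]. /eafouzingumdig/ → eafouzingumdik.

eafouzingumdik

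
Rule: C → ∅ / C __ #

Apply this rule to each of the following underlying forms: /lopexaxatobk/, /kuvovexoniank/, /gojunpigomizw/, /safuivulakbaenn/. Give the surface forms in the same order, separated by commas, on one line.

lopexaxatob, kuvovexonian, gojunpigomiz, safuivulakbaen

/lopexaxatobk/: /k/ is the second consonant of a word-final cluster /bk/, so it deletes. → [lopexaxatob].
/kuvovexoniank/: /k/ is the second consonant of a word-final cluster /nk/, so it deletes. → [kuvovexonian].
/gojunpigomizw/: /w/ is the second consonant of a word-final cluster /zw/, so it deletes. → [gojunpigomiz].
/safuivulakbaenn/: /n/ is the second consonant of a word-final cluster /nn/, so it deletes. → [safuivulakbaen].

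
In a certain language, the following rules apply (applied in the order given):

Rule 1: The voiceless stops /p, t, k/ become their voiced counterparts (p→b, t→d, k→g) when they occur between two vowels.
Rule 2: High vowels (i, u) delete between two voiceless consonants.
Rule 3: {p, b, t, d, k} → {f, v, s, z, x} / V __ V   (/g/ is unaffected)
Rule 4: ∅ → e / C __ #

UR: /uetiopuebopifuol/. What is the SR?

ueziovuevovifuole

Rule 1 (intervocalic voicing): /t/ is a voiceless stop between vowels /e/ and /i/, so it voices to [d]. /p/ is a voiceless stop between vowels /o/ and /u/, so it voices to [b]. /p/ is a voiceless stop between vowels /o/ and /i/, so it voices to [b]. /uetiopuebopifuol/ → uediobuebobifuol.
Rule 2 (high vowel syncope): no segment meets the environment; /uediobuebobifuol/ is unchanged.
Rule 3 (intervocalic spirantization): /d/ is a stop between vowels /e/ and /i/, so it spirantizes to the fricative [z]. /b/ is a stop between vowels /o/ and /u/, so it spirantizes to the fricative [v]. /b/ is a stop between vowels /e/ and /o/, so it spirantizes to the fricative [v]. /b/ is a stop between vowels /o/ and /i/, so it spirantizes to the fricative [v]. /uediobuebobifuol/ → ueziovuevovifuol.
Rule 4 (final e-epenthesis): the form ends in the consonant /l/, so [e] is inserted word-finally. /ueziovuevovifuol/ → ueziovuevovifuole.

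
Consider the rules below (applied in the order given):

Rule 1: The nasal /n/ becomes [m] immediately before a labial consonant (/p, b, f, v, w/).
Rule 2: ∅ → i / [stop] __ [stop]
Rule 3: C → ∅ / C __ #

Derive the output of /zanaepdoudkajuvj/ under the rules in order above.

Rule 1 (nasal place assimilation): no segment meets the environment; /zanaepdoudkajuvj/ is unchanged.
Rule 2 (stop-cluster i-epenthesis): /p/ and /d/ form a stop–stop cluster, so [i] is inserted between them. /d/ and /k/ form a stop–stop cluster, so [i] is inserted between them. /zanaepdoudkajuvj/ → zanaepidoudikajuvj.
Rule 3 (final cluster simplification): /j/ is the second consonant of a word-final cluster /vj/, so it deletes. /zanaepidoudikajuvj/ → zanaepidoudikajuv.

zanaepidoudikajuv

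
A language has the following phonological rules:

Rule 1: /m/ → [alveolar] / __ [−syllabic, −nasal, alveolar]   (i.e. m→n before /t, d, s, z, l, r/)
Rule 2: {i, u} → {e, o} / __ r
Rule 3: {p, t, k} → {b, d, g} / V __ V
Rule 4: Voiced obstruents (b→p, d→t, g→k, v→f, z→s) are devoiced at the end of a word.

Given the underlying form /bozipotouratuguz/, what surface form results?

Rule 1 (nasal place assimilation): no segment meets the environment; /bozipotouratuguz/ is unchanged.
Rule 2 (pre-rhotic lowering): /u/ is a high vowel immediately before /r/, so it lowers to [o]. /bozipotouratuguz/ → bozipotooratuguz.
Rule 3 (intervocalic voicing): /p/ is a voiceless stop between vowels /i/ and /o/, so it voices to [b]. /t/ is a voiceless stop between vowels /o/ and /o/, so it voices to [d]. /t/ is a voiceless stop between vowels /a/ and /u/, so it voices to [d]. /bozipotooratuguz/ → bozibodooraduguz.
Rule 4 (final devoicing): /z/ is a voiced obstruent in word-final position, so it devoices to [s]. /bozibodooraduguz/ → bozibodooradugus.

bozibodooradugus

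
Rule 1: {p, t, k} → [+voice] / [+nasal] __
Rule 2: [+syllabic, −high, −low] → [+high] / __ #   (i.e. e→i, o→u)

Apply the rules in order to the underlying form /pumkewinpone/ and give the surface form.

Rule 1 (post-nasal voicing): /k/ is a voiceless stop immediately after the nasal /m/, so it voices to [g]. /p/ is a voiceless stop immediately after the nasal /n/, so it voices to [b]. /pumkewinpone/ → pumgewinbone.
Rule 2 (final vowel raising): /e/ is a mid vowel in word-final position, so it raises to [i]. /pumgewinbone/ → pumgewinboni.

pumgewinboni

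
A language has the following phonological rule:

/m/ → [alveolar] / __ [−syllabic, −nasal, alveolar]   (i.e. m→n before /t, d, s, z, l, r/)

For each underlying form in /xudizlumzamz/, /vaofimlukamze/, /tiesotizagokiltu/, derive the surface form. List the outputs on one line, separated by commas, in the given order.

/xudizlumzamz/: /m/ precedes the alveolar consonant /z/, so it assimilates in place to [n]. /m/ precedes the alveolar consonant /z/, so it assimilates in place to [n]. → [xudizlunzanz].
/vaofimlukamze/: /m/ precedes the alveolar consonant /l/, so it assimilates in place to [n]. /m/ precedes the alveolar consonant /z/, so it assimilates in place to [n]. → [vaofinlukanze].
/tiesotizagokiltu/: the rule's environment is not met; surfaces unchanged as [tiesotizagokiltu].

xudizlunzanz, vaofinlukanze, tiesotizagokiltu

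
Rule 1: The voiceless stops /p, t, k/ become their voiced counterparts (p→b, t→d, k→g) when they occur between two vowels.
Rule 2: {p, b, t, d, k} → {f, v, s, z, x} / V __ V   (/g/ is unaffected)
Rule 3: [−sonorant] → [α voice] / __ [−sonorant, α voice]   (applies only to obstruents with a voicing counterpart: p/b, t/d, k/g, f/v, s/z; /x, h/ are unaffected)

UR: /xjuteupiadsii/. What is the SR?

Rule 1 (intervocalic voicing): /t/ is a voiceless stop between vowels /u/ and /e/, so it voices to [d]. /p/ is a voiceless stop between vowels /u/ and /i/, so it voices to [b]. /xjuteupiadsii/ → xjudeubiadsii.
Rule 2 (intervocalic spirantization): /d/ is a stop between vowels /u/ and /e/, so it spirantizes to the fricative [z]. /b/ is a stop between vowels /u/ and /i/, so it spirantizes to the fricative [v]. /xjudeubiadsii/ → xjuzeuviadsii.
Rule 3 (regressive voicing assimilation): /d/ precedes the voiceless obstruent /s/, so it devoices to [t] by assimilation. /xjuzeuviadsii/ → xjuzeuviatsii.

xjuzeuviatsii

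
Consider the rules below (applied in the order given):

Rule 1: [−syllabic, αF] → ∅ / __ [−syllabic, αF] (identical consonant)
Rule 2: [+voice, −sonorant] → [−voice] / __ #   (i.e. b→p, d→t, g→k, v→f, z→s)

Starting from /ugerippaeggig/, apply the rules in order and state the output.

Rule 1 (degemination): /pp/ is a geminate; the first /p/ deletes. /gg/ is a geminate; the first /g/ deletes. /ugerippaeggig/ → ugeripaegig.
Rule 2 (final devoicing): /g/ is a voiced obstruent in word-final position, so it devoices to [k]. /ugeripaegig/ → ugeripaegik.

ugeripaegik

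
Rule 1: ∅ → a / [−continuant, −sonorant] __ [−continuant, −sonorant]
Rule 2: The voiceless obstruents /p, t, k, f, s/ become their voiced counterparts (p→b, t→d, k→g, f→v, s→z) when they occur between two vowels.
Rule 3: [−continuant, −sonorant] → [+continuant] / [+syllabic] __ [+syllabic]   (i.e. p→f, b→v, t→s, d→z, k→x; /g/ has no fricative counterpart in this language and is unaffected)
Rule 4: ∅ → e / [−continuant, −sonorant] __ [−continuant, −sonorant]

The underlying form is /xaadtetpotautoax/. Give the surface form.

Rule 1 (stop-cluster a-epenthesis): /d/ and /t/ form a stop–stop cluster, so [a] is inserted between them. /t/ and /p/ form a stop–stop cluster, so [a] is inserted between them. /xaadtetpotautoax/ → xaadatetapotautoax.
Rule 2 (intervocalic voicing): /t/ is a voiceless obstruent between vowels /a/ and /e/, so it voices to [d]. /t/ is a voiceless obstruent between vowels /e/ and /a/, so it voices to [d]. /p/ is a voiceless obstruent between vowels /a/ and /o/, so it voices to [b]. /t/ is a voiceless obstruent between vowels /o/ and /a/, so it voices to [d]. /t/ is a voiceless obstruent between vowels /u/ and /o/, so it voices to [d]. /xaadatetapotautoax/ → xaadadedabodaudoax.
Rule 3 (intervocalic spirantization): /d/ is a stop between vowels /a/ and /a/, so it spirantizes to the fricative [z]. /d/ is a stop between vowels /a/ and /e/, so it spirantizes to the fricative [z]. /d/ is a stop between vowels /e/ and /a/, so it spirantizes to the fricative [z]. /b/ is a stop between vowels /a/ and /o/, so it spirantizes to the fricative [v]. /d/ is a stop between vowels /o/ and /a/, so it spirantizes to the fricative [z]. /d/ is a stop between vowels /u/ and /o/, so it spirantizes to the fricative [z]. /xaadadedabodaudoax/ → xaazazezavozauzoax.
Rule 4 (stop-cluster e-epenthesis): no segment meets the environment; /xaazazezavozauzoax/ is unchanged.

xaazazezavozauzoax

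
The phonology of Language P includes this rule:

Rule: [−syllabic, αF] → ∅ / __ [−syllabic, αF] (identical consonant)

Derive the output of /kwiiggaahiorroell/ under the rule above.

/gg/ is a geminate; the first /g/ deletes.
/rr/ is a geminate; the first /r/ deletes.
/ll/ is a geminate; the first /l/ deletes.
Surface form: [kwiigaahioroel].

kwiigaahioroel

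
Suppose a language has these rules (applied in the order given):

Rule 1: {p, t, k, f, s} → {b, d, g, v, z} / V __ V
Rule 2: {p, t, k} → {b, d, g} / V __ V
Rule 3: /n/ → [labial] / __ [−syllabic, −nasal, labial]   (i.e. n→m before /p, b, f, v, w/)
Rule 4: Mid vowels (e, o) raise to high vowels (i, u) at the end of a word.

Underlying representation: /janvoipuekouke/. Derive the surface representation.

Rule 1 (intervocalic voicing): /p/ is a voiceless obstruent between vowels /i/ and /u/, so it voices to [b]. /k/ is a voiceless obstruent between vowels /e/ and /o/, so it voices to [g]. /k/ is a voiceless obstruent between vowels /u/ and /e/, so it voices to [g]. /janvoipuekouke/ → janvoibuegouge.
Rule 2 (intervocalic voicing): no segment meets the environment; /janvoibuegouge/ is unchanged.
Rule 3 (nasal place assimilation): /n/ precedes the labial consonant /v/, so it assimilates in place to [m]. /janvoibuegouge/ → jamvoibuegouge.
Rule 4 (final vowel raising): /e/ is a mid vowel in word-final position, so it raises to [i]. /jamvoibuegouge/ → jamvoibuegougi.

jamvoibuegougi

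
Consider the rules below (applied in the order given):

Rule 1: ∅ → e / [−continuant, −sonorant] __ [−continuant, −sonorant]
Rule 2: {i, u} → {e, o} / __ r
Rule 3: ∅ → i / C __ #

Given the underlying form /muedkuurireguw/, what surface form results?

Rule 1 (stop-cluster e-epenthesis): /d/ and /k/ form a stop–stop cluster, so [e] is inserted between them. /muedkuurireguw/ → muedekuurireguw.
Rule 2 (pre-rhotic lowering): /u/ is a high vowel immediately before /r/, so it lowers to [o]. /i/ is a high vowel immediately before /r/, so it lowers to [e]. /muedekuurireguw/ → muedekuorereguw.
Rule 3 (final i-epenthesis): the form ends in the consonant /w/, so [i] is inserted word-finally. /muedekuorereguw/ → muedekuorereguwi.

muedekuorereguwi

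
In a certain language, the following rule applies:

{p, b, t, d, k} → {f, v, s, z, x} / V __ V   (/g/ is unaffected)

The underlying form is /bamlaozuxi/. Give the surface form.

bamlaozuxi

No segment of /bamlaozuxi/ meets the structural description of the rule, so the form surfaces unchanged.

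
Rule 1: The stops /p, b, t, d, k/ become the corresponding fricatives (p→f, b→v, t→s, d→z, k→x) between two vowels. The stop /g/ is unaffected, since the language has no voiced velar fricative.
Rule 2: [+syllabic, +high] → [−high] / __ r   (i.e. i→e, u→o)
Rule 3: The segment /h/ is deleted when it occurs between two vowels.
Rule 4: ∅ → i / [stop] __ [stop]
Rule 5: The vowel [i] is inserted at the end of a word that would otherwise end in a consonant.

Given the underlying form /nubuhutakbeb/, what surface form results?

Rule 1 (intervocalic spirantization): /b/ is a stop between vowels /u/ and /u/, so it spirantizes to the fricative [v]. /t/ is a stop between vowels /u/ and /a/, so it spirantizes to the fricative [s]. /nubuhutakbeb/ → nuvuhusakbeb.
Rule 2 (pre-rhotic lowering): no segment meets the environment; /nuvuhusakbeb/ is unchanged.
Rule 3 (intervocalic h-deletion): /h/ occurs between vowels /u/ and /u/, so it deletes. /nuvuhusakbeb/ → nuvuusakbeb.
Rule 4 (stop-cluster i-epenthesis): /k/ and /b/ form a stop–stop cluster, so [i] is inserted between them. /nuvuusakbeb/ → nuvuusakibeb.
Rule 5 (final i-epenthesis): the form ends in the consonant /b/, so [i] is inserted word-finally. /nuvuusakibeb/ → nuvuusakibebi.

nuvuusakibebi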